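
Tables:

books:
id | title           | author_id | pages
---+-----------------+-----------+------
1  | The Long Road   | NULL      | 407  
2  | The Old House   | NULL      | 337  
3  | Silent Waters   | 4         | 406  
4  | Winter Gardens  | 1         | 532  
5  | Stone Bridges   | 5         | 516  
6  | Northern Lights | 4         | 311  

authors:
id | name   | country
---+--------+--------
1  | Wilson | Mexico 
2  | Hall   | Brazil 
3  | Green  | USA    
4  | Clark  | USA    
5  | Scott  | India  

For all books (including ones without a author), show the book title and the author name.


LEFT JOIN keeps every row from books (the left table); where author_id has no match in authors, the author columns become NULL. Walk through each book:
  - book 1 (The Long Road): author_id=NULL, no match -> kept with NULL
  - book 2 (The Old House): author_id=NULL, no match -> kept with NULL
  - book 3 (Silent Waters): author_id=4 -> matches Clark
  - book 4 (Winter Gardens): author_id=1 -> matches Wilson
  - book 5 (Stone Bridges): author_id=5 -> matches Scott
  - book 6 (Northern Lights): author_id=4 -> matches Clark
All 6 rows appear; 2 have NULL author.

SQL:
SELECT a.title, b.name AS author
FROM books a
LEFT JOIN authors b ON a.author_id = b.id

Result:
title           | author
----------------+-------
The Long Road   | NULL  
The Old House   | NULL  
Silent Waters   | Clark 
Winter Gardens  | Wilson
Stone Bridges   | Scott 
Northern Lights | Clark 


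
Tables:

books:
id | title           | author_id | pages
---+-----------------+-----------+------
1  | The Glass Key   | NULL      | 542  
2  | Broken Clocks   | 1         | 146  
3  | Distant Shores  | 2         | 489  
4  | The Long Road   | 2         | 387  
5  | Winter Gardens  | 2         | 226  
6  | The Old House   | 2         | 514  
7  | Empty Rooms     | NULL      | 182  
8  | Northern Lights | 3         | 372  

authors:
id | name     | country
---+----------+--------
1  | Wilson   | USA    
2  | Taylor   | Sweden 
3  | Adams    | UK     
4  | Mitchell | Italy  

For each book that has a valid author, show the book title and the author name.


INNER JOIN keeps only books rows whose author_id matches an id in authors. Walk through each book:
  - book 1 (The Glass Key): author_id=NULL, no match -> dropped
  - book 2 (Broken Clocks): author_id=1 -> matches Wilson
  - book 3 (Distant Shores): author_id=2 -> matches Taylor
  - book 4 (The Long Road): author_id=2 -> matches Taylor
  - book 5 (Winter Gardens): author_id=2 -> matches Taylor
  - book 6 (The Old House): author_id=2 -> matches Taylor
  - book 7 (Empty Rooms): author_id=NULL, no match -> dropped
  - book 8 (Northern Lights): author_id=3 -> matches Adams
So 2 of 8 rows are dropped.

SQL:
SELECT a.title, b.name AS author
FROM books a
INNER JOIN authors b ON a.author_id = b.id

Result:
title           | author
----------------+-------
Broken Clocks   | Wilson
Distant Shores  | Taylor
The Long Road   | Taylor
Winter Gardens  | Taylor
The Old House   | Taylor
Northern Lights | Adams 


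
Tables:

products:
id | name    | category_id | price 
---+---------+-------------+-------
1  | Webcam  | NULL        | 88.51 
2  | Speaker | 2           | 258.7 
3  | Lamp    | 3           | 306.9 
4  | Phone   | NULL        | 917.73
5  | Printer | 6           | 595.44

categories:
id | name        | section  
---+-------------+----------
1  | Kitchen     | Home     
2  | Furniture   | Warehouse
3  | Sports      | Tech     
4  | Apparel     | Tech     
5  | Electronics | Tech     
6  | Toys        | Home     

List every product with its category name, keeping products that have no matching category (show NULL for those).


LEFT JOIN keeps every row from products (the left table); where category_id has no match in categories, the category columns become NULL. Walk through each product:
  - product 1 (Webcam): category_id=NULL, no match -> kept with NULL
  - product 2 (Speaker): category_id=2 -> matches Furniture
  - product 3 (Lamp): category_id=3 -> matches Sports
  - product 4 (Phone): category_id=NULL, no match -> kept with NULL
  - product 5 (Printer): category_id=6 -> matches Toys
All 5 rows appear; 2 have NULL category.

SQL:
SELECT a.name, b.name AS category
FROM products a
LEFT JOIN categories b ON a.category_id = b.id

Result:
name    | category 
--------+----------
Webcam  | NULL     
Speaker | Furniture
Lamp    | Sports   
Phone   | NULL     
Printer | Toys     


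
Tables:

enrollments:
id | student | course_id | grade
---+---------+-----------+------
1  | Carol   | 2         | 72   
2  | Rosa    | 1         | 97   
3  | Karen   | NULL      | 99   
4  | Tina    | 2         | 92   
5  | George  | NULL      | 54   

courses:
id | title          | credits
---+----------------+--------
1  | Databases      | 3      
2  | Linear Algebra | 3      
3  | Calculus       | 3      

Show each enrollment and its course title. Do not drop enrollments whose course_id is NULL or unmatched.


LEFT JOIN keeps every row from enrollments (the left table); where course_id has no match in courses, the course columns become NULL. Walk through each enrollment:
  - enrollment 1 (Carol): course_id=2 -> matches Linear Algebra
  - enrollment 2 (Rosa): course_id=1 -> matches Databases
  - enrollment 3 (Karen): course_id=NULL, no match -> kept with NULL
  - enrollment 4 (Tina): course_id=2 -> matches Linear Algebra
  - enrollment 5 (George): course_id=NULL, no match -> kept with NULL
All 5 rows appear; 2 have NULL course.

SQL:
SELECT a.student, b.title AS course
FROM enrollments a
LEFT JOIN courses b ON a.course_id = b.id

Result:
student | course        
--------+---------------
Carol   | Linear Algebra
Rosa    | Databases     
Karen   | NULL          
Tina    | Linear Algebra
George  | NULL          


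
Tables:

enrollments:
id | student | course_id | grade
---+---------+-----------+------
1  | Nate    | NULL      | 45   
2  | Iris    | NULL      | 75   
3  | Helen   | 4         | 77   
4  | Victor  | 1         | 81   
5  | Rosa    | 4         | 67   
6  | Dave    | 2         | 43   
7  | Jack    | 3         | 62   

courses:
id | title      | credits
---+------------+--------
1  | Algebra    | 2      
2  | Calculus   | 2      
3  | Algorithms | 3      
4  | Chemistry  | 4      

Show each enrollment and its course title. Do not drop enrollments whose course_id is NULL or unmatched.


LEFT JOIN keeps every row from enrollments (the left table); where course_id has no match in courses, the course columns become NULL. Walk through each enrollment:
  - enrollment 1 (Nate): course_id=NULL, no match -> kept with NULL
  - enrollment 2 (Iris): course_id=NULL, no match -> kept with NULL
  - enrollment 3 (Helen): course_id=4 -> matches Chemistry
  - enrollment 4 (Victor): course_id=1 -> matches Algebra
  - enrollment 5 (Rosa): course_id=4 -> matches Chemistry
  - enrollment 6 (Dave): course_id=2 -> matches Calculus
  - enrollment 7 (Jack): course_id=3 -> matches Algorithms
All 7 rows appear; 2 have NULL course.

SQL:
SELECT a.student, b.title AS course
FROM enrollments a
LEFT JOIN courses b ON a.course_id = b.id

Result:
student | course    
--------+-----------
Nate    | NULL      
Iris    | NULL      
Helen   | Chemistry 
Victor  | Algebra   
Rosa    | Chemistry 
Dave    | Calculus  
Jack    | Algorithms


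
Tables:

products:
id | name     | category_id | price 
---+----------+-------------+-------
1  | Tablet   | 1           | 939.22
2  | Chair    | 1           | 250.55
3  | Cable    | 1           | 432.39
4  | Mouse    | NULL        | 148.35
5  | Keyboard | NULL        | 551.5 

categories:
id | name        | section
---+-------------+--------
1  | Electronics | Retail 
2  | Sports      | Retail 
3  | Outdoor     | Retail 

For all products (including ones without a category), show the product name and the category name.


LEFT JOIN keeps every row from products (the left table); where category_id has no match in categories, the category columns become NULL. Walk through each product:
  - product 1 (Tablet): category_id=1 -> matches Electronics
  - product 2 (Chair): category_id=1 -> matches Electronics
  - product 3 (Cable): category_id=1 -> matches Electronics
  - product 4 (Mouse): category_id=NULL, no match -> kept with NULL
  - product 5 (Keyboard): category_id=NULL, no match -> kept with NULL
All 5 rows appear; 2 have NULL category.

SQL:
SELECT a.name, b.name AS category
FROM products a
LEFT JOIN categories b ON a.category_id = b.id

Result:
name     | category   
---------+------------
Tablet   | Electronics
Chair    | Electronics
Cable    | Electronics
Mouse    | NULL       
Keyboard | NULL       


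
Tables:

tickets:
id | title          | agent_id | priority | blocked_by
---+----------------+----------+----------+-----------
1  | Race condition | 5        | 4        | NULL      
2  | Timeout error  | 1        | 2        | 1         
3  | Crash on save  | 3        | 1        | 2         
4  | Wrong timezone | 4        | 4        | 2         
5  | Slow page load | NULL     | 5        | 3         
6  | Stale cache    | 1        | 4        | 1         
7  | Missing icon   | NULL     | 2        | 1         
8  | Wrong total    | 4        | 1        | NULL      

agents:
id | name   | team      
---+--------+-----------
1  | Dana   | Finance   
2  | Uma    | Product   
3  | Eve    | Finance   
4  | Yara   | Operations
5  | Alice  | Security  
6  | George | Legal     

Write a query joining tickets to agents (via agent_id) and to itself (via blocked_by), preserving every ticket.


Two LEFT JOINs from the same base table tickets: one to agents via agent_id, one to tickets itself via blocked_by. Both are LEFT so every ticket is preserved.
Match against agents:
  - ticket 1 (Race condition): agent_id=5 -> matches Alice
  - ticket 2 (Timeout error): agent_id=1 -> matches Dana
  - ticket 3 (Crash on save): agent_id=3 -> matches Eve
  - ticket 4 (Wrong timezone): agent_id=4 -> matches Yara
  - ticket 5 (Slow page load): agent_id=NULL, no match -> kept with NULL
  - ticket 6 (Stale cache): agent_id=1 -> matches Dana
  - ticket 7 (Missing icon): agent_id=NULL, no match -> kept with NULL
  - ticket 8 (Wrong total): agent_id=4 -> matches Yara
Match against tickets (self):
  - ticket 1 (Race condition): blocked_by=NULL -> NULL
  - ticket 2 (Timeout error): blocked_by=1 -> Race condition
  - ticket 3 (Crash on save): blocked_by=2 -> Timeout error
  - ticket 4 (Wrong timezone): blocked_by=2 -> Timeout error
  - ticket 5 (Slow page load): blocked_by=3 -> Crash on save
  - ticket 6 (Stale cache): blocked_by=1 -> Race condition
  - ticket 7 (Missing icon): blocked_by=1 -> Race condition
  - ticket 8 (Wrong total): blocked_by=NULL -> NULL

SQL:
SELECT a.title, b.name AS agent, c.title AS blocked_by
FROM tickets a
LEFT JOIN agents b ON a.agent_id = b.id
LEFT JOIN tickets c ON a.blocked_by = c.id

Result:
title          | agent | blocked_by    
---------------+-------+---------------
Race condition | Alice | NULL          
Timeout error  | Dana  | Race condition
Crash on save  | Eve   | Timeout error 
Wrong timezone | Yara  | Timeout error 
Slow page load | NULL  | Crash on save 
Stale cache    | Dana  | Race condition
Missing icon   | NULL  | Race condition
Wrong total    | Yara  | NULL          


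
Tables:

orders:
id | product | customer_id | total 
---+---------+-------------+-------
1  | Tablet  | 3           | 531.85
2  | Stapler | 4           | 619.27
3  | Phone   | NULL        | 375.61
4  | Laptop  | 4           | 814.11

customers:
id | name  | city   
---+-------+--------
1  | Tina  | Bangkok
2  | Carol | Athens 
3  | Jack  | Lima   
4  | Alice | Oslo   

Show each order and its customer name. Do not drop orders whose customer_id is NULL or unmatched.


LEFT JOIN keeps every row from orders (the left table); where customer_id has no match in customers, the customer columns become NULL. Walk through each order:
  - order 1 (Tablet): customer_id=3 -> matches Jack
  - order 2 (Stapler): customer_id=4 -> matches Alice
  - order 3 (Phone): customer_id=NULL, no match -> kept with NULL
  - order 4 (Laptop): customer_id=4 -> matches Alice
All 4 rows appear; 1 has NULL customer.

SQL:
SELECT a.product, b.name AS customer
FROM orders a
LEFT JOIN customers b ON a.customer_id = b.id

Result:
product | customer
--------+---------
Tablet  | Jack    
Stapler | Alice   
Phone   | NULL    
Laptop  | Alice   


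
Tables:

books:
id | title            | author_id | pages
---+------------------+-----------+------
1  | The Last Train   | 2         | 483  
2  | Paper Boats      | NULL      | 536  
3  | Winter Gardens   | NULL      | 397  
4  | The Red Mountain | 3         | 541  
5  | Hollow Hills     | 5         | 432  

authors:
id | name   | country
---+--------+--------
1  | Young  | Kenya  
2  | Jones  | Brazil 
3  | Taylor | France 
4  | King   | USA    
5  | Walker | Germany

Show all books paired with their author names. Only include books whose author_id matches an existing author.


INNER JOIN keeps only books rows whose author_id matches an id in authors. Walk through each book:
  - book 1 (The Last Train): author_id=2 -> matches Jones
  - book 2 (Paper Boats): author_id=NULL, no match -> dropped
  - book 3 (Winter Gardens): author_id=NULL, no match -> dropped
  - book 4 (The Red Mountain): author_id=3 -> matches Taylor
  - book 5 (Hollow Hills): author_id=5 -> matches Walker
So 2 of 5 rows are dropped.

SQL:
SELECT a.title, b.name AS author
FROM books a
INNER JOIN authors b ON a.author_id = b.id

Result:
title            | author
-----------------+-------
The Last Train   | Jones 
The Red Mountain | Taylor
Hollow Hills     | Walker


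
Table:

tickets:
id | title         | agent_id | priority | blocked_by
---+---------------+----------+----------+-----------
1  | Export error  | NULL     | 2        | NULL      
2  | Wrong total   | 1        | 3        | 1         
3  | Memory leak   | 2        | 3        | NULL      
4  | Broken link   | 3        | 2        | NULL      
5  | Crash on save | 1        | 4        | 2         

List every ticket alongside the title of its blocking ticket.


This is a self-join: tickets is joined to a second copy of itself, matching each row's blocked_by to another row's id. Use LEFT JOIN so rows with blocked_by=NULL are kept.
  - ticket 1 (Export error): blocked_by=NULL -> NULL
  - ticket 2 (Wrong total): blocked_by=1 -> Export error
  - ticket 3 (Memory leak): blocked_by=NULL -> NULL
  - ticket 4 (Broken link): blocked_by=NULL -> NULL
  - ticket 5 (Crash on save): blocked_by=2 -> Wrong total

SQL:
SELECT a.title AS item, b.title AS blocked_by
FROM tickets a
LEFT JOIN tickets b ON a.blocked_by = b.id

Result:
item          | blocked_by  
--------------+-------------
Export error  | NULL        
Wrong total   | Export error
Memory leak   | NULL        
Broken link   | NULL        
Crash on save | Wrong total 


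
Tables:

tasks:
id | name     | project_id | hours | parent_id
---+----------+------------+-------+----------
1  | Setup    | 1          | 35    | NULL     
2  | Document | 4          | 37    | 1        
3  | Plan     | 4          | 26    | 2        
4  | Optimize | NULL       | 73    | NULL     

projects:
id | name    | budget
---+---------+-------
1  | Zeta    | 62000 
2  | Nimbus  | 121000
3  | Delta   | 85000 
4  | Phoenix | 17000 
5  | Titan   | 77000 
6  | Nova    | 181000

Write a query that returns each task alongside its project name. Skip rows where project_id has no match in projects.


INNER JOIN keeps only tasks rows whose project_id matches an id in projects. Walk through each task:
  - task 1 (Setup): project_id=1 -> matches Zeta
  - task 2 (Document): project_id=4 -> matches Phoenix
  - task 3 (Plan): project_id=4 -> matches Phoenix
  - task 4 (Optimize): project_id=NULL, no match -> dropped
So 1 of 4 rows is dropped.

SQL:
SELECT a.name, b.name AS project
FROM tasks a
INNER JOIN projects b ON a.project_id = b.id

Result:
name     | project
---------+--------
Setup    | Zeta   
Document | Phoenix
Plan     | Phoenix


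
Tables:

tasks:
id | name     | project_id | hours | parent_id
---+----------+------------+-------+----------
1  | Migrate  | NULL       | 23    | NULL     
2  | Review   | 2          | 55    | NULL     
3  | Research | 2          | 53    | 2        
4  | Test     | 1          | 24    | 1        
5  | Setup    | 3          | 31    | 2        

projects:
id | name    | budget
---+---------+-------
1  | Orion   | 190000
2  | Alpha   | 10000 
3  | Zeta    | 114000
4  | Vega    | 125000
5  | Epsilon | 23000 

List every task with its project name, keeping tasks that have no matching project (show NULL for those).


LEFT JOIN keeps every row from tasks (the left table); where project_id has no match in projects, the project columns become NULL. Walk through each task:
  - task 1 (Migrate): project_id=NULL, no match -> kept with NULL
  - task 2 (Review): project_id=2 -> matches Alpha
  - task 3 (Research): project_id=2 -> matches Alpha
  - task 4 (Test): project_id=1 -> matches Orion
  - task 5 (Setup): project_id=3 -> matches Zeta
All 5 rows appear; 1 has NULL project.

SQL:
SELECT a.name, b.name AS project
FROM tasks a
LEFT JOIN projects b ON a.project_id = b.id

Result:
name     | project
---------+--------
Migrate  | NULL   
Review   | Alpha  
Research | Alpha  
Test     | Orion  
Setup    | Zeta   


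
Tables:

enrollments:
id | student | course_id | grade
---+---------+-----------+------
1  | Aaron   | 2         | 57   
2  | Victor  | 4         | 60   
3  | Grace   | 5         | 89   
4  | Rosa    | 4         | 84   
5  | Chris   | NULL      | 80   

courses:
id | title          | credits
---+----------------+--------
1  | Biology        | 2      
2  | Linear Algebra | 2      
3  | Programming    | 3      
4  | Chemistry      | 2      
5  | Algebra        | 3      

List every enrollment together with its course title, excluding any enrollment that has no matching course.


INNER JOIN keeps only enrollments rows whose course_id matches an id in courses. Walk through each enrollment:
  - enrollment 1 (Aaron): course_id=2 -> matches Linear Algebra
  - enrollment 2 (Victor): course_id=4 -> matches Chemistry
  - enrollment 3 (Grace): course_id=5 -> matches Algebra
  - enrollment 4 (Rosa): course_id=4 -> matches Chemistry
  - enrollment 5 (Chris): course_id=NULL, no match -> dropped
So 1 of 5 rows is dropped.

SQL:
SELECT a.student, b.title AS course
FROM enrollments a
INNER JOIN courses b ON a.course_id = b.id

Result:
student | course        
--------+---------------
Aaron   | Linear Algebra
Victor  | Chemistry     
Grace   | Algebra       
Rosa    | Chemistry     


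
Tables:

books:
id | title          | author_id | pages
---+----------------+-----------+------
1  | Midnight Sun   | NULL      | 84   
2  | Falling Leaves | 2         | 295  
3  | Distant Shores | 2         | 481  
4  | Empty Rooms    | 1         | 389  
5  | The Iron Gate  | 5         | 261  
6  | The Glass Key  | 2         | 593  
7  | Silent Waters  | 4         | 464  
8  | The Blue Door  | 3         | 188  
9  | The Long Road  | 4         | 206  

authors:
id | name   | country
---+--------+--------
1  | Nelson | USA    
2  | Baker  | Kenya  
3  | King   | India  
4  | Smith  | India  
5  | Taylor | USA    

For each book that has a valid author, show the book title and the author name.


INNER JOIN keeps only books rows whose author_id matches an id in authors. Walk through each book:
  - book 1 (Midnight Sun): author_id=NULL, no match -> dropped
  - book 2 (Falling Leaves): author_id=2 -> matches Baker
  - book 3 (Distant Shores): author_id=2 -> matches Baker
  - book 4 (Empty Rooms): author_id=1 -> matches Nelson
  - book 5 (The Iron Gate): author_id=5 -> matches Taylor
  - book 6 (The Glass Key): author_id=2 -> matches Baker
  - book 7 (Silent Waters): author_id=4 -> matches Smith
  - book 8 (The Blue Door): author_id=3 -> matches King
  - book 9 (The Long Road): author_id=4 -> matches Smith
So 1 of 9 rows is dropped.

SQL:
SELECT a.title, b.name AS author
FROM books a
INNER JOIN authors b ON a.author_id = b.id

Result:
title          | author
---------------+-------
Falling Leaves | Baker 
Distant Shores | Baker 
Empty Rooms    | Nelson
The Iron Gate  | Taylor
The Glass Key  | Baker 
Silent Waters  | Smith 
The Blue Door  | King  
The Long Road  | Smith 


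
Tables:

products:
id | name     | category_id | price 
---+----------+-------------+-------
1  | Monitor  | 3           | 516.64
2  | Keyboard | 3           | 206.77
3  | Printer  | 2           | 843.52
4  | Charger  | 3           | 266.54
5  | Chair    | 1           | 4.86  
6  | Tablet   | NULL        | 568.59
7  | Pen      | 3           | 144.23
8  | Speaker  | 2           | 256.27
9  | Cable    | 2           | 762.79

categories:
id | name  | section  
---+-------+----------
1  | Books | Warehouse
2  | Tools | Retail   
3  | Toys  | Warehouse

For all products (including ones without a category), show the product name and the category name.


LEFT JOIN keeps every row from products (the left table); where category_id has no match in categories, the category columns become NULL. Walk through each product:
  - product 1 (Monitor): category_id=3 -> matches Toys
  - product 2 (Keyboard): category_id=3 -> matches Toys
  - product 3 (Printer): category_id=2 -> matches Tools
  - product 4 (Charger): category_id=3 -> matches Toys
  - product 5 (Chair): category_id=1 -> matches Books
  - product 6 (Tablet): category_id=NULL, no match -> kept with NULL
  - product 7 (Pen): category_id=3 -> matches Toys
  - product 8 (Speaker): category_id=2 -> matches Tools
  - product 9 (Cable): category_id=2 -> matches Tools
All 9 rows appear; 1 has NULL category.

SQL:
SELECT a.name, b.name AS category
FROM products a
LEFT JOIN categories b ON a.category_id = b.id

Result:
name     | category
---------+---------
Monitor  | Toys    
Keyboard | Toys    
Printer  | Tools   
Charger  | Toys    
Chair    | Books   
Tablet   | NULL    
Pen      | Toys    
Speaker  | Tools   
Cable    | Tools   


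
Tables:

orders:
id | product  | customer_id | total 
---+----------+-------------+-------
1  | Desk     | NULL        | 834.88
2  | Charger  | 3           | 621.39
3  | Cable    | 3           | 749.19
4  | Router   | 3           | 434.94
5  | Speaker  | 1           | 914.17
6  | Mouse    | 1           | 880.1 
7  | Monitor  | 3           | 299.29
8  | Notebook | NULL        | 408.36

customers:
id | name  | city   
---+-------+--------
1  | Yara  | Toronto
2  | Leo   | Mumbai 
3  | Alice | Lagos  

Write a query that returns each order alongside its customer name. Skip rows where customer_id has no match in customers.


INNER JOIN keeps only orders rows whose customer_id matches an id in customers. Walk through each order:
  - order 1 (Desk): customer_id=NULL, no match -> dropped
  - order 2 (Charger): customer_id=3 -> matches Alice
  - order 3 (Cable): customer_id=3 -> matches Alice
  - order 4 (Router): customer_id=3 -> matches Alice
  - order 5 (Speaker): customer_id=1 -> matches Yara
  - order 6 (Mouse): customer_id=1 -> matches Yara
  - order 7 (Monitor): customer_id=3 -> matches Alice
  - order 8 (Notebook): customer_id=NULL, no match -> dropped
So 2 of 8 rows are dropped.

SQL:
SELECT a.product, b.name AS customer
FROM orders a
INNER JOIN customers b ON a.customer_id = b.id

Result:
product | customer
--------+---------
Charger | Alice   
Cable   | Alice   
Router  | Alice   
Speaker | Yara    
Mouse   | Yara    
Monitor | Alice   


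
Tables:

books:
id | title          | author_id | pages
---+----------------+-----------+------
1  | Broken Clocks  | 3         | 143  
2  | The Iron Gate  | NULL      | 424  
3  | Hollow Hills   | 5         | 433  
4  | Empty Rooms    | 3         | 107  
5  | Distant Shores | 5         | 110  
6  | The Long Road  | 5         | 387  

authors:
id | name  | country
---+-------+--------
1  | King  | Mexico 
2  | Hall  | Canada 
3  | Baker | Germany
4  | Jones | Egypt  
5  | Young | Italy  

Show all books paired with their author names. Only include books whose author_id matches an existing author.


INNER JOIN keeps only books rows whose author_id matches an id in authors. Walk through each book:
  - book 1 (Broken Clocks): author_id=3 -> matches Baker
  - book 2 (The Iron Gate): author_id=NULL, no match -> dropped
  - book 3 (Hollow Hills): author_id=5 -> matches Young
  - book 4 (Empty Rooms): author_id=3 -> matches Baker
  - book 5 (Distant Shores): author_id=5 -> matches Young
  - book 6 (The Long Road): author_id=5 -> matches Young
So 1 of 6 rows is dropped.

SQL:
SELECT a.title, b.name AS author
FROM books a
INNER JOIN authors b ON a.author_id = b.id

Result:
title          | author
---------------+-------
Broken Clocks  | Baker 
Hollow Hills   | Young 
Empty Rooms    | Baker 
Distant Shores | Young 
The Long Road  | Young 


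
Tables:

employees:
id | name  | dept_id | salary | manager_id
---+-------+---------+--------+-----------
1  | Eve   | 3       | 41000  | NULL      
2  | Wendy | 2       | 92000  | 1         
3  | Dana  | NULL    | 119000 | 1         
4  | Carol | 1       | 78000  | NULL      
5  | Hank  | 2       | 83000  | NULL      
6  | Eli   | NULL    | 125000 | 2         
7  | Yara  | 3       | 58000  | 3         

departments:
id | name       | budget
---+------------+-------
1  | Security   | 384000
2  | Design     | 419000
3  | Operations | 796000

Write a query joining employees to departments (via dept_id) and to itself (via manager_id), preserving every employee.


Two LEFT JOINs from the same base table employees: one to departments via dept_id, one to employees itself via manager_id. Both are LEFT so every employee is preserved.
Match against departments:
  - employee 1 (Eve): dept_id=3 -> matches Operations
  - employee 2 (Wendy): dept_id=2 -> matches Design
  - employee 3 (Dana): dept_id=NULL, no match -> kept with NULL
  - employee 4 (Carol): dept_id=1 -> matches Security
  - employee 5 (Hank): dept_id=2 -> matches Design
  - employee 6 (Eli): dept_id=NULL, no match -> kept with NULL
  - employee 7 (Yara): dept_id=3 -> matches Operations
Match against employees (self):
  - employee 1 (Eve): manager_id=NULL -> NULL
  - employee 2 (Wendy): manager_id=1 -> Eve
  - employee 3 (Dana): manager_id=1 -> Eve
  - employee 4 (Carol): manager_id=NULL -> NULL
  - employee 5 (Hank): manager_id=NULL -> NULL
  - employee 6 (Eli): manager_id=2 -> Wendy
  - employee 7 (Yara): manager_id=3 -> Dana

SQL:
SELECT a.name, b.name AS department, c.name AS manager
FROM employees a
LEFT JOIN departments b ON a.dept_id = b.id
LEFT JOIN employees c ON a.manager_id = c.id

Result:
name  | department | manager
------+------------+--------
Eve   | Operations | NULL   
Wendy | Design     | Eve    
Dana  | NULL       | Eve    
Carol | Security   | NULL   
Hank  | Design     | NULL   
Eli   | NULL       | Wendy  
Yara  | Operations | Dana   


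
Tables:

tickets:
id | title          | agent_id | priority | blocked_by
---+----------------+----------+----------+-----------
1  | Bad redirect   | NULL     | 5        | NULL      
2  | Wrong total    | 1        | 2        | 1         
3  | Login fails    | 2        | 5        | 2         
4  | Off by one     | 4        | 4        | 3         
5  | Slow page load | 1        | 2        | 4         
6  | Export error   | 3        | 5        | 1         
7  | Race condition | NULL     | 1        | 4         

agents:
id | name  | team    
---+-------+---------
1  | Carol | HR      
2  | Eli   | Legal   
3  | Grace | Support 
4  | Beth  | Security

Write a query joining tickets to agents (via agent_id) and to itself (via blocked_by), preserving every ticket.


Two LEFT JOINs from the same base table tickets: one to agents via agent_id, one to tickets itself via blocked_by. Both are LEFT so every ticket is preserved.
Match against agents:
  - ticket 1 (Bad redirect): agent_id=NULL, no match -> kept with NULL
  - ticket 2 (Wrong total): agent_id=1 -> matches Carol
  - ticket 3 (Login fails): agent_id=2 -> matches Eli
  - ticket 4 (Off by one): agent_id=4 -> matches Beth
  - ticket 5 (Slow page load): agent_id=1 -> matches Carol
  - ticket 6 (Export error): agent_id=3 -> matches Grace
  - ticket 7 (Race condition): agent_id=NULL, no match -> kept with NULL
Match against tickets (self):
  - ticket 1 (Bad redirect): blocked_by=NULL -> NULL
  - ticket 2 (Wrong total): blocked_by=1 -> Bad redirect
  - ticket 3 (Login fails): blocked_by=2 -> Wrong total
  - ticket 4 (Off by one): blocked_by=3 -> Login fails
  - ticket 5 (Slow page load): blocked_by=4 -> Off by one
  - ticket 6 (Export error): blocked_by=1 -> Bad redirect
  - ticket 7 (Race condition): blocked_by=4 -> Off by one

SQL:
SELECT a.title, b.name AS agent, c.title AS blocked_by
FROM tickets a
LEFT JOIN agents b ON a.agent_id = b.id
LEFT JOIN tickets c ON a.blocked_by = c.id

Result:
title          | agent | blocked_by  
---------------+-------+-------------
Bad redirect   | NULL  | NULL        
Wrong total    | Carol | Bad redirect
Login fails    | Eli   | Wrong total 
Off by one     | Beth  | Login fails 
Slow page load | Carol | Off by one  
Export error   | Grace | Bad redirect
Race condition | NULL  | Off by one  


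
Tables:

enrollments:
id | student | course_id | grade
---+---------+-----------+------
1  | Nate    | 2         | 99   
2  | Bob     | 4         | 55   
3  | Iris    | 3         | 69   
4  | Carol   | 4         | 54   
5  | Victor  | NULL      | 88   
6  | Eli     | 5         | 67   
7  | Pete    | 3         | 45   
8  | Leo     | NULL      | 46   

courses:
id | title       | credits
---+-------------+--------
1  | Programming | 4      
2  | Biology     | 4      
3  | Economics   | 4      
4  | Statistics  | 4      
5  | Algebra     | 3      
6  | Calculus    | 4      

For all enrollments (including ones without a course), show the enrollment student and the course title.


LEFT JOIN keeps every row from enrollments (the left table); where course_id has no match in courses, the course columns become NULL. Walk through each enrollment:
  - enrollment 1 (Nate): course_id=2 -> matches Biology
  - enrollment 2 (Bob): course_id=4 -> matches Statistics
  - enrollment 3 (Iris): course_id=3 -> matches Economics
  - enrollment 4 (Carol): course_id=4 -> matches Statistics
  - enrollment 5 (Victor): course_id=NULL, no match -> kept with NULL
  - enrollment 6 (Eli): course_id=5 -> matches Algebra
  - enrollment 7 (Pete): course_id=3 -> matches Economics
  - enrollment 8 (Leo): course_id=NULL, no match -> kept with NULL
All 8 rows appear; 2 have NULL course.

SQL:
SELECT a.student, b.title AS course
FROM enrollments a
LEFT JOIN courses b ON a.course_id = b.id

Result:
student | course    
--------+-----------
Nate    | Biology   
Bob     | Statistics
Iris    | Economics 
Carol   | Statistics
Victor  | NULL      
Eli     | Algebra   
Pete    | Economics 
Leo     | NULL      


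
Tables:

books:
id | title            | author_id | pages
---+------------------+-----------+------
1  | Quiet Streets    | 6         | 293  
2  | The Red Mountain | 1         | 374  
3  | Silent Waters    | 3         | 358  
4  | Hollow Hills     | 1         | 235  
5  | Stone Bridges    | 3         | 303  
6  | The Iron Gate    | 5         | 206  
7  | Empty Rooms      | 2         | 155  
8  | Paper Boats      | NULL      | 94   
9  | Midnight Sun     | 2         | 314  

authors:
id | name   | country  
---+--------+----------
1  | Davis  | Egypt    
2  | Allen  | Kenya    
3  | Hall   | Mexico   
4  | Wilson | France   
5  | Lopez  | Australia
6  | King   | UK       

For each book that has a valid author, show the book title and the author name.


INNER JOIN keeps only books rows whose author_id matches an id in authors. Walk through each book:
  - book 1 (Quiet Streets): author_id=6 -> matches King
  - book 2 (The Red Mountain): author_id=1 -> matches Davis
  - book 3 (Silent Waters): author_id=3 -> matches Hall
  - book 4 (Hollow Hills): author_id=1 -> matches Davis
  - book 5 (Stone Bridges): author_id=3 -> matches Hall
  - book 6 (The Iron Gate): author_id=5 -> matches Lopez
  - book 7 (Empty Rooms): author_id=2 -> matches Allen
  - book 8 (Paper Boats): author_id=NULL, no match -> dropped
  - book 9 (Midnight Sun): author_id=2 -> matches Allen
So 1 of 9 rows is dropped.

SQL:
SELECT a.title, b.name AS author
FROM books a
INNER JOIN authors b ON a.author_id = b.id

Result:
title            | author
-----------------+-------
Quiet Streets    | King  
The Red Mountain | Davis 
Silent Waters    | Hall  
Hollow Hills     | Davis 
Stone Bridges    | Hall  
The Iron Gate    | Lopez 
Empty Rooms      | Allen 
Midnight Sun     | Allen 


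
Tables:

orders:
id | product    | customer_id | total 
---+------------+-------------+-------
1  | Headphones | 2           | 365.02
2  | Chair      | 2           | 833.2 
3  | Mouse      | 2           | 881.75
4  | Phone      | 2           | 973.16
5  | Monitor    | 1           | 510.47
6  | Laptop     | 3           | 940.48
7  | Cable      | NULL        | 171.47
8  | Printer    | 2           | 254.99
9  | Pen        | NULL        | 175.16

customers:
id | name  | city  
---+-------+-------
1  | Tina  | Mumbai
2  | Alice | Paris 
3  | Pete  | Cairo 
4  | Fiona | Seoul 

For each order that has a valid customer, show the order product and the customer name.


INNER JOIN keeps only orders rows whose customer_id matches an id in customers. Walk through each order:
  - order 1 (Headphones): customer_id=2 -> matches Alice
  - order 2 (Chair): customer_id=2 -> matches Alice
  - order 3 (Mouse): customer_id=2 -> matches Alice
  - order 4 (Phone): customer_id=2 -> matches Alice
  - order 5 (Monitor): customer_id=1 -> matches Tina
  - order 6 (Laptop): customer_id=3 -> matches Pete
  - order 7 (Cable): customer_id=NULL, no match -> dropped
  - order 8 (Printer): customer_id=2 -> matches Alice
  - order 9 (Pen): customer_id=NULL, no match -> dropped
So 2 of 9 rows are dropped.

SQL:
SELECT a.product, b.name AS customer
FROM orders a
INNER JOIN customers b ON a.customer_id = b.id

Result:
product    | customer
-----------+---------
Headphones | Alice   
Chair      | Alice   
Mouse      | Alice   
Phone      | Alice   
Monitor    | Tina    
Laptop     | Pete    
Printer    | Alice   


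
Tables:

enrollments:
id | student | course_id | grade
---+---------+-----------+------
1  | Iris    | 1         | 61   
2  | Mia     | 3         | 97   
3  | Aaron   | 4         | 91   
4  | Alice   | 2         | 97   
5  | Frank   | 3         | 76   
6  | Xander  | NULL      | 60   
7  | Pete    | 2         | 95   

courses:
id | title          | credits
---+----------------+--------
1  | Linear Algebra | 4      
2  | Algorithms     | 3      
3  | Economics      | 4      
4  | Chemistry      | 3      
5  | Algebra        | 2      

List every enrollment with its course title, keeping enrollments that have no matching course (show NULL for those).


LEFT JOIN keeps every row from enrollments (the left table); where course_id has no match in courses, the course columns become NULL. Walk through each enrollment:
  - enrollment 1 (Iris): course_id=1 -> matches Linear Algebra
  - enrollment 2 (Mia): course_id=3 -> matches Economics
  - enrollment 3 (Aaron): course_id=4 -> matches Chemistry
  - enrollment 4 (Alice): course_id=2 -> matches Algorithms
  - enrollment 5 (Frank): course_id=3 -> matches Economics
  - enrollment 6 (Xander): course_id=NULL, no match -> kept with NULL
  - enrollment 7 (Pete): course_id=2 -> matches Algorithms
All 7 rows appear; 1 has NULL course.

SQL:
SELECT a.student, b.title AS course
FROM enrollments a
LEFT JOIN courses b ON a.course_id = b.id

Result:
student | course        
--------+---------------
Iris    | Linear Algebra
Mia     | Economics     
Aaron   | Chemistry     
Alice   | Algorithms    
Frank   | Economics     
Xander  | NULL          
Pete    | Algorithms    


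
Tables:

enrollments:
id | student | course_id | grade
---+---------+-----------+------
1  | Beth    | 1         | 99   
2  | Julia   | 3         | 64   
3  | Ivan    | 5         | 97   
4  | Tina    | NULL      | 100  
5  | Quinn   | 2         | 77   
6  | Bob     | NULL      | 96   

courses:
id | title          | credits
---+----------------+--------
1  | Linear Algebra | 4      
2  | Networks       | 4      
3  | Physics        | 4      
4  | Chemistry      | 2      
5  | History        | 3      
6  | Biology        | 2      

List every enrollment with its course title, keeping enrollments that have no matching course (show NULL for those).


LEFT JOIN keeps every row from enrollments (the left table); where course_id has no match in courses, the course columns become NULL. Walk through each enrollment:
  - enrollment 1 (Beth): course_id=1 -> matches Linear Algebra
  - enrollment 2 (Julia): course_id=3 -> matches Physics
  - enrollment 3 (Ivan): course_id=5 -> matches History
  - enrollment 4 (Tina): course_id=NULL, no match -> kept with NULL
  - enrollment 5 (Quinn): course_id=2 -> matches Networks
  - enrollment 6 (Bob): course_id=NULL, no match -> kept with NULL
All 6 rows appear; 2 have NULL course.

SQL:
SELECT a.student, b.title AS course
FROM enrollments a
LEFT JOIN courses b ON a.course_id = b.id

Result:
student | course        
--------+---------------
Beth    | Linear Algebra
Julia   | Physics       
Ivan    | History       
Tina    | NULL          
Quinn   | Networks      
Bob     | NULL          


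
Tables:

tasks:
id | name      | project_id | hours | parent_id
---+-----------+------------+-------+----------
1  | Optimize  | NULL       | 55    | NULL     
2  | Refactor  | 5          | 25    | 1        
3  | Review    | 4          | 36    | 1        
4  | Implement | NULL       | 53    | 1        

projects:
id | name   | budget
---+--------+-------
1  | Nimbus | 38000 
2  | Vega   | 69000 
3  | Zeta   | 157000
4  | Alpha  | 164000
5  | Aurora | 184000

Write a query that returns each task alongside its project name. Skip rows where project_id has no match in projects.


INNER JOIN keeps only tasks rows whose project_id matches an id in projects. Walk through each task:
  - task 1 (Optimize): project_id=NULL, no match -> dropped
  - task 2 (Refactor): project_id=5 -> matches Aurora
  - task 3 (Review): project_id=4 -> matches Alpha
  - task 4 (Implement): project_id=NULL, no match -> dropped
So 2 of 4 rows are dropped.

SQL:
SELECT a.name, b.name AS project
FROM tasks a
INNER JOIN projects b ON a.project_id = b.id

Result:
name     | project
---------+--------
Refactor | Aurora 
Review   | Alpha  


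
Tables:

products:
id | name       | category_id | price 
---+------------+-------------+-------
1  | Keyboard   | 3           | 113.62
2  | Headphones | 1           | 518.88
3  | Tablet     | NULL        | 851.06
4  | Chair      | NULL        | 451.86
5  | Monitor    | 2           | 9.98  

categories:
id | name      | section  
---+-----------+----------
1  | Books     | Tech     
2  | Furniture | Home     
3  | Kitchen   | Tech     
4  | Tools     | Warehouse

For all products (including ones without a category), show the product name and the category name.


LEFT JOIN keeps every row from products (the left table); where category_id has no match in categories, the category columns become NULL. Walk through each product:
  - product 1 (Keyboard): category_id=3 -> matches Kitchen
  - product 2 (Headphones): category_id=1 -> matches Books
  - product 3 (Tablet): category_id=NULL, no match -> kept with NULL
  - product 4 (Chair): category_id=NULL, no match -> kept with NULL
  - product 5 (Monitor): category_id=2 -> matches Furniture
All 5 rows appear; 2 have NULL category.

SQL:
SELECT a.name, b.name AS category
FROM products a
LEFT JOIN categories b ON a.category_id = b.id

Result:
name       | category 
-----------+----------
Keyboard   | Kitchen  
Headphones | Books    
Tablet     | NULL     
Chair      | NULL     
Monitor    | Furniture


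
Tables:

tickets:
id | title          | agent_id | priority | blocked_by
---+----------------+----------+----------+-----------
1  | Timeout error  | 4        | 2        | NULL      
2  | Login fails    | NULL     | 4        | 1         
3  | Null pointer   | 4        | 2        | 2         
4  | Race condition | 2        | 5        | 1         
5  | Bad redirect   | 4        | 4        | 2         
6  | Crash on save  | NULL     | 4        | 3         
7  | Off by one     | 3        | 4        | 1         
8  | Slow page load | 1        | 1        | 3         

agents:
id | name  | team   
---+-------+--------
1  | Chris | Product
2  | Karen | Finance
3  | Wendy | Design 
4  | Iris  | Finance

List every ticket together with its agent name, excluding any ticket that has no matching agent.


INNER JOIN keeps only tickets rows whose agent_id matches an id in agents. Walk through each ticket:
  - ticket 1 (Timeout error): agent_id=4 -> matches Iris
  - ticket 2 (Login fails): agent_id=NULL, no match -> dropped
  - ticket 3 (Null pointer): agent_id=4 -> matches Iris
  - ticket 4 (Race condition): agent_id=2 -> matches Karen
  - ticket 5 (Bad redirect): agent_id=4 -> matches Iris
  - ticket 6 (Crash on save): agent_id=NULL, no match -> dropped
  - ticket 7 (Off by one): agent_id=3 -> matches Wendy
  - ticket 8 (Slow page load): agent_id=1 -> matches Chris
So 2 of 8 rows are dropped.

SQL:
SELECT a.title, b.name AS agent
FROM tickets a
INNER JOIN agents b ON a.agent_id = b.id

Result:
title          | agent
---------------+------
Timeout error  | Iris 
Null pointer   | Iris 
Race condition | Karen
Bad redirect   | Iris 
Off by one     | Wendy
Slow page load | Chris
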